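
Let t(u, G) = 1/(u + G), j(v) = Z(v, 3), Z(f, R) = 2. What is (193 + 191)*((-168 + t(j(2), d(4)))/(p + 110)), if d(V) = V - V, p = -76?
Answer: -32160/17 ≈ -1891.8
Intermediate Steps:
j(v) = 2
d(V) = 0
t(u, G) = 1/(G + u)
(193 + 191)*((-168 + t(j(2), d(4)))/(p + 110)) = (193 + 191)*((-168 + 1/(0 + 2))/(-76 + 110)) = 384*((-168 + 1/2)/34) = 384*((-168 + 1/2)*(1/34)) = 384*(-335/2*1/34) = 384*(-335/68) = -32160/17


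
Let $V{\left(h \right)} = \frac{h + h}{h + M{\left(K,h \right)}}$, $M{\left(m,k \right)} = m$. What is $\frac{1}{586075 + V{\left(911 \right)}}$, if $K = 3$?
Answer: $\frac{457}{267837186} \approx 1.7063 \cdot 10^{-6}$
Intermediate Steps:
$V{\left(h \right)} = \frac{2 h}{3 + h}$ ($V{\left(h \right)} = \frac{h + h}{h + 3} = \frac{2 h}{3 + h}$)
$\frac{1}{586075 + V{\left(911 \right)}} = \frac{1}{586075 + 2 \cdot 911 \frac{1}{3 + 911}} = \frac{1}{586075 + 2 \cdot 911 \cdot \frac{1}{914}} = \frac{1}{586075 + \frac{911}{457}} = \frac{1}{\frac{267837186}{457}} = \frac{457}{267837186}$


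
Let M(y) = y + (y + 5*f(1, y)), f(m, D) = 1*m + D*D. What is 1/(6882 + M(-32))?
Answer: 1/11943 ≈ 8.3731e-5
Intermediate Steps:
f(m, D) = m + D²
M(y) = 5 + 2*y + 5*y² (M(y) = y + (y + 5*(1 + y²)) = y + (y + (5 + 5*y²)) = y + (5 + y + 5*y²) = 5 + 2*y + 5*y²)
1/(6882 + M(-32)) = 1/(6882 + (5 + 2*(-32) + 5*(-32)²)) = 1/(6882 + (5 - 64 + 5*1024)) = 1/(6882 + (5 - 64 + 5120)) = 1/(6882 + 5061) = 1/11943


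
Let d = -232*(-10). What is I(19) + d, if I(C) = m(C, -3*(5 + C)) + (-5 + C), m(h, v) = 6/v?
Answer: 28007/12 ≈ 2333.9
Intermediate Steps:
d = 2320
I(C) = -5 + C + 6/(-15 - 3*C) (I(C) = 6/((-3*(5 + C))) + (-5 + C) = 6/(-15 - 3*C) + (-5 + C) = -5 + C + 6/(-15 - 3*C))
I(19) + d = (-27 + 19²)/(5 + 19) + 2320 = (-27 + 361)/24 + 2320 = (1/24)*334 + 2320 = 167/12 + 2320 = 28007/12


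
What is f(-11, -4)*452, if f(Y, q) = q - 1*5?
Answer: -4068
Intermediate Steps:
f(Y, q) = -5 + q (f(Y, q) = q - 5 = -5 + q)
f(-11, -4)*452 = (-5 - 4)*452 = -9*452 = -4068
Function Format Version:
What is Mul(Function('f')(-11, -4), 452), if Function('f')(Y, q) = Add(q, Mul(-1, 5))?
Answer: -4068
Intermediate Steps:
Function('f')(Y, q) = Add(-5, q) (Function('f')(Y, q) = Add(q, -5) = Add(-5, q))
Mul(Function('f')(-11, -4), 452) = Mul(Add(-5, -4), 452) = Mul(-9, 452) = -4068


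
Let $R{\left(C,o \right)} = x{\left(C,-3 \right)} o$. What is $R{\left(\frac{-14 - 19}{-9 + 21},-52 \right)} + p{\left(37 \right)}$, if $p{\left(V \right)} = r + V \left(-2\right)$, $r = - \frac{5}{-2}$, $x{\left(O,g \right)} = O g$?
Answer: $- \frac{1001}{2} \approx -500.5$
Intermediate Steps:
$r = \frac{5}{2}$ ($r = \left(-5\right) \left(- \frac{1}{2}\right) = \frac{5}{2} \approx 2.5$)
$p{\left(V \right)} = \frac{5}{2} - 2 V$ ($p{\left(V \right)} = \frac{5}{2} + V \left(-2\right) = \frac{5}{2} - 2 V$)
$R{\left(C,o \right)} = - 3 C o$ ($R{\left(C,o \right)} = C \left(-3\right) o = - 3 C o$)
$R{\left(\frac{-14 - 19}{-9 + 21},-52 \right)} + p{\left(37 \right)} = \left(-3\right) \frac{-14 - 19}{-9 + 21} \left(-52\right) + \left(\frac{5}{2} - 74\right) = \left(-3\right) \left(- \frac{33}{12}\right) \left(-52\right) + \left(\frac{5}{2} - 74\right) = \left(-3\right) \left(\left(-33\right) \frac{1}{12}\right) \left(-52\right) - \frac{143}{2} = \left(-3\right) \left(- \frac{11}{4}\right) \left(-52\right) - \frac{143}{2} = -429 - \frac{143}{2} = - \frac{1001}{2}$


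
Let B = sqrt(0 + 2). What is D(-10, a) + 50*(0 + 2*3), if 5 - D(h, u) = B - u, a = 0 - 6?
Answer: 299 - sqrt(2) ≈ 297.59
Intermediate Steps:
a = -6
B = sqrt(2) ≈ 1.4142
D(h, u) = 5 + u - sqrt(2) (D(h, u) = 5 - (sqrt(2) - u) = 5 + (u - sqrt(2)) = 5 + u - sqrt(2))
D(-10, a) + 50*(0 + 2*3) = (5 - 6 - sqrt(2)) + 50*(0 + 2*3) = (-1 - sqrt(2)) + 50*(0 + 6) = (-1 - sqrt(2)) + 50*6 = (-1 - sqrt(2)) + 300 = 299 - sqrt(2)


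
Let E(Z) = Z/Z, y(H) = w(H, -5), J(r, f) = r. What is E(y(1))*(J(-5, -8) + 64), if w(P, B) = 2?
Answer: 59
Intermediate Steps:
y(H) = 2
E(Z) = 1
E(y(1))*(J(-5, -8) + 64) = 1*(-5 + 64) = 1*59 = 59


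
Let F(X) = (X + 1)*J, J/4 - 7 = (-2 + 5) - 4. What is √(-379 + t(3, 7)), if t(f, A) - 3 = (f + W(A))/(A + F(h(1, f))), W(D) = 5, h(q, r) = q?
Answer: 8*I*√17765/55 ≈ 19.387*I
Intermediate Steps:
J = 24 (J = 28 + 4*((-2 + 5) - 4) = 28 + 4*(3 - 4) = 28 + 4*(-1) = 28 - 4 = 24)
F(X) = 24 + 24*X (F(X) = (X + 1)*24 = (1 + X)*24 = 24 + 24*X)
t(f, A) = 3 + (5 + f)/(48 + A) (t(f, A) = 3 + (f + 5)/(A + (24 + 24*1)) = 3 + (5 + f)/(A + (24 + 24)) = 3 + (5 + f)/(A + 48) = 3 + (5 + f)/(48 + A))
√(-379 + t(3, 7)) = √(-379 + (149 + 3 + 3*7)/(48 + 7)) = √(-379 + (149 + 3 + 21)/55) = √(-379 + (1/55)*173) = √(-379 + 173/55) = √(-20672/55) = 8*I*√17765/55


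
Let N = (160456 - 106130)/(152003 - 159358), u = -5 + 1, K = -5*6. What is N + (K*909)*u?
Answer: 802229074/7355 ≈ 1.0907e+5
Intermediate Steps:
K = -30
u = -4
N = -54326/7355 (N = 54326/(-7355) = 54326*(-1/7355) = -54326/7355 ≈ -7.3863)
N + (K*909)*u = -54326/7355 - 30*909*(-4) = -54326/7355 - 27270*(-4) = -54326/7355 + 109080 = 802229074/7355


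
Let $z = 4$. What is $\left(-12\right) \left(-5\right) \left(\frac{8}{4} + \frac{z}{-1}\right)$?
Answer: $-120$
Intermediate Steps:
$\left(-12\right) \left(-5\right) \left(\frac{8}{4} + \frac{z}{-1}\right) = \left(-12\right) \left(-5\right) \left(\frac{8}{4} + \frac{4}{-1}\right) = 60 \left(8 \cdot \frac{1}{4} + 4 \left(-1\right)\right) = 60 \left(2 - 4\right) = 60 \left(-2\right) = -120$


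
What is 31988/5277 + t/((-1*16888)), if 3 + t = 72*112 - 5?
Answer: 62212729/11139747 ≈ 5.5848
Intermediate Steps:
t = 8056 (t = -3 + (72*112 - 5) = -3 + (8064 - 5) = -3 + 8059 = 8056)
31988/5277 + t/((-1*16888)) = 31988/5277 + 8056/((-1*16888)) = 31988*(1/5277) + 8056/(-16888) = 31988/5277 + 8056*(-1/16888) = 31988/5277 - 1007/2111 = 62212729/11139747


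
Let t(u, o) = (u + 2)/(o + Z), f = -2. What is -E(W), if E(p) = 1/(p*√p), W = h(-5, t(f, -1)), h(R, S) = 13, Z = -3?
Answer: -√13/169 ≈ -0.021335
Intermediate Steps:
t(u, o) = (2 + u)/(-3 + o) (t(u, o) = (u + 2)/(o - 3) = (2 + u)/(-3 + o))
W = 13
E(p) = p^(-3/2) (E(p) = 1/(p^(3/2)) = p^(-3/2))
-E(W) = -1/13^(3/2) = -√13/169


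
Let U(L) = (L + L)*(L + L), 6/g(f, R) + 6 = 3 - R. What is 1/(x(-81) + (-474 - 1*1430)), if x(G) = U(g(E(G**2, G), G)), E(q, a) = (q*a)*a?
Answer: -169/321772 ≈ -0.00052522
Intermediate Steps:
E(q, a) = q*a**2 (E(q, a) = (a*q)*a = q*a**2)
g(f, R) = 6/(-3 - R) (g(f, R) = 6/(-6 + (3 - R)) = 6/(-3 - R))
U(L) = 4*L**2 (U(L) = (2*L)*(2*L) = 4*L**2)
x(G) = 144/(3 + G)**2 (x(G) = 4*(-6/(3 + G))**2 = 4*(36/(3 + G)**2) = 144/(3 + G)**2)
1/(x(-81) + (-474 - 1*1430)) = 1/(144/(3 - 81)**2 + (-474 - 1*1430)) = 1/(144/(-78)**2 + (-474 - 1430)) = 1/(144*(1/6084) - 1904) = 1/(4/169 - 1904) = 1/(-321772/169) = -169/321772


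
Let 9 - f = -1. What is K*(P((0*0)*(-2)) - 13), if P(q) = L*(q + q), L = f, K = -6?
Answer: 78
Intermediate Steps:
f = 10 (f = 9 - 1*(-1) = 9 + 1 = 10)
L = 10
P(q) = 20*q (P(q) = 10*(q + q) = 10*(2*q) = 20*q)
K*(P((0*0)*(-2)) - 13) = -6*(20*((0*0)*(-2)) - 13) = -6*(20*(0*(-2)) - 13) = -6*(20*0 - 13) = -6*(0 - 13) = -6*(-13) = 78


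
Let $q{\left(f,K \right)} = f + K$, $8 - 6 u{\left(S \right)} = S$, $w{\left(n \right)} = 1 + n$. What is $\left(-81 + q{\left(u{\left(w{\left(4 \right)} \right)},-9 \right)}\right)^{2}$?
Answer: $\frac{32041}{4} \approx 8010.3$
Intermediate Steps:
$u{\left(S \right)} = \frac{4}{3} - \frac{S}{6}$
$q{\left(f,K \right)} = K + f$
$\left(-81 + q{\left(u{\left(w{\left(4 \right)} \right)},-9 \right)}\right)^{2} = \left(-81 - \left(\frac{23}{3} + \frac{1 + 4}{6}\right)\right)^{2} = \left(-81 + \left(-9 + \left(\frac{4}{3} - \frac{5}{6}\right)\right)\right)^{2} = \left(-81 + \left(-9 + \frac{1}{2}\right)\right)^{2} = \left(-81 - \frac{17}{2}\right)^{2} = \left(- \frac{179}{2}\right)^{2} = \frac{32041}{4}$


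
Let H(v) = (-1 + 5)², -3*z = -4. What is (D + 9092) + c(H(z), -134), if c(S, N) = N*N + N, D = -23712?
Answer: 3202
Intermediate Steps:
z = 4/3 (z = -⅓*(-4) = 4/3 ≈ 1.3333)
H(v) = 16 (H(v) = 4² = 16)
c(S, N) = N + N² (c(S, N) = N² + N = N + N²)
(D + 9092) + c(H(z), -134) = (-23712 + 9092) - 134*(1 - 134) = -14620 - 134*(-133) = -14620 + 17822 = 3202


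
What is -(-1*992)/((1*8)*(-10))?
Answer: -62/5 ≈ -12.400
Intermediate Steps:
-(-1*992)/((1*8)*(-10)) = -(-992)/(8*(-10)) = -(-992)/(-80) = -(-992)*(-1)/80 = -1*62/5 = -62/5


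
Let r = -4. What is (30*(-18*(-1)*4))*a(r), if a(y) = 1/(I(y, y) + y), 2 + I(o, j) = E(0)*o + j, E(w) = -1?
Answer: -360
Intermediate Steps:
I(o, j) = -2 + j - o (I(o, j) = -2 + (-o + j) = -2 + (j - o) = -2 + j - o)
a(y) = 1/(-2 + y) (a(y) = 1/((-2 + y - y) + y) = 1/(-2 + y))
(30*(-18*(-1)*4))*a(r) = (30*(-18*(-1)*4))/(-2 - 4) = (30*(-3*(-6)*4))/(-6) = (30*(18*4))*(-⅙) = (30*72)*(-⅙) = 2160*(-⅙) = -360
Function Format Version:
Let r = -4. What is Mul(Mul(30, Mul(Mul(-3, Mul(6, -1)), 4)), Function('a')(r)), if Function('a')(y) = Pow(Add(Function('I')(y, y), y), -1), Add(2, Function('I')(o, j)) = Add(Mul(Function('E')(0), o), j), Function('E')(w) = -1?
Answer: -360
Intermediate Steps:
Function('I')(o, j) = Add(-2, j, Mul(-1, o)) (Function('I')(o, j) = Add(-2, Add(Mul(-1, o), j)) = Add(-2, Add(j, Mul(-1, o))) = Add(-2, j, Mul(-1, o)))
Function('a')(y) = Pow(Add(-2, y), -1) (Function('a')(y) = Pow(Add(Add(-2, y, Mul(-1, y)), y), -1) = Pow(Add(-2, y), -1))
Mul(Mul(30, Mul(Mul(-3, Mul(6, -1)), 4)), Function('a')(r)) = Mul(Mul(30, Mul(Mul(-3, Mul(6, -1)), 4)), Pow(Add(-2, -4), -1)) = Mul(Mul(30, Mul(Mul(-3, -6), 4)), Pow(-6, -1)) = Mul(Mul(30, Mul(18, 4)), Rational(-1, 6)) = Mul(Mul(30, 72), Rational(-1, 6)) = Mul(2160, Rational(-1, 6)) = -360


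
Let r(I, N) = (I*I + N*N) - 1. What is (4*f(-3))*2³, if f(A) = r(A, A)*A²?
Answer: 4896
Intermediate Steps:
r(I, N) = -1 + I² + N² (r(I, N) = (I² + N²) - 1 = -1 + I² + N²)
f(A) = A²*(-1 + 2*A²) (f(A) = (-1 + A² + A²)*A² = (-1 + 2*A²)*A² = A²*(-1 + 2*A²))
(4*f(-3))*2³ = (4*(-1*(-3)² + 2*(-3)⁴))*2³ = (4*(-1*9 + 2*81))*8 = (4*(-9 + 162))*8 = (4*153)*8 = 612*8 = 4896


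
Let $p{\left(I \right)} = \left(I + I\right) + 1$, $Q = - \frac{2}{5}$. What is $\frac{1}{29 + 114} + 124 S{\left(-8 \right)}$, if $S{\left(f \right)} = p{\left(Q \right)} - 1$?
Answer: $- \frac{70923}{715} \approx -99.193$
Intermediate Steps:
$Q = - \frac{2}{5}$ ($Q = \left(-2\right) \frac{1}{5} = - \frac{2}{5} \approx -0.4$)
$p{\left(I \right)} = 1 + 2 I$ ($p{\left(I \right)} = 2 I + 1 = 1 + 2 I$)
$S{\left(f \right)} = - \frac{4}{5}$ ($S{\left(f \right)} = \left(1 + 2 \left(- \frac{2}{5}\right)\right) - 1 = \left(1 - \frac{4}{5}\right) - 1 = \frac{1}{5} - 1 = - \frac{4}{5}$)
$\frac{1}{29 + 114} + 124 S{\left(-8 \right)} = \frac{1}{29 + 114} + 124 \left(- \frac{4}{5}\right) = \frac{1}{143} - \frac{496}{5} = - \frac{70923}{715}$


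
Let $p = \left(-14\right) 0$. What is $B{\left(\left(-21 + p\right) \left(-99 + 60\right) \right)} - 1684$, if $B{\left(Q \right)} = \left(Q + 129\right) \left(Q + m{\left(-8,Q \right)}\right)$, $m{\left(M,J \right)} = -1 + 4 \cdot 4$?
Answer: $788948$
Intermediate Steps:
$m{\left(M,J \right)} = 15$ ($m{\left(M,J \right)} = -1 + 16 = 15$)
$p = 0$
$B{\left(Q \right)} = \left(15 + Q\right) \left(129 + Q\right)$ ($B{\left(Q \right)} = \left(Q + 129\right) \left(Q + 15\right) = \left(129 + Q\right) \left(15 + Q\right) = \left(15 + Q\right) \left(129 + Q\right)$)
$B{\left(\left(-21 + p\right) \left(-99 + 60\right) \right)} - 1684 = \left(1935 + \left(\left(-21 + 0\right) \left(-99 + 60\right)\right)^{2} + 144 \left(-21 + 0\right) \left(-99 + 60\right)\right) - 1684 = \left(1935 + \left(\left(-21\right) \left(-39\right)\right)^{2} + 144 \left(\left(-21\right) \left(-39\right)\right)\right) - 1684 = \left(1935 + 819^{2} + 144 \cdot 819\right) - 1684 = \left(1935 + 670761 + 117936\right) - 1684 = 790632 - 1684 = 788948$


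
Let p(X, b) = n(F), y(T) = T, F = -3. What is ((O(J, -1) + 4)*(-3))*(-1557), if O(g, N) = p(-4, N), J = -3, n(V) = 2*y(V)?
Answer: -9342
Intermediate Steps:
n(V) = 2*V
p(X, b) = -6 (p(X, b) = 2*(-3) = -6)
O(g, N) = -6
((O(J, -1) + 4)*(-3))*(-1557) = ((-6 + 4)*(-3))*(-1557) = -2*(-3)*(-1557) = 6*(-1557) = -9342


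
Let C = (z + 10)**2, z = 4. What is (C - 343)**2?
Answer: 21609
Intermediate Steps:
C = 196 (C = (4 + 10)**2 = 14**2 = 196)
(C - 343)**2 = (196 - 343)**2 = (-147)**2 = 21609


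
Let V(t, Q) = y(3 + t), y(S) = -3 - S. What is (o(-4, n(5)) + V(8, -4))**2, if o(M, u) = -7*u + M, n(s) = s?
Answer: 2809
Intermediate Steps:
V(t, Q) = -6 - t (V(t, Q) = -3 - (3 + t) = -3 + (-3 - t) = -6 - t)
o(M, u) = M - 7*u
(o(-4, n(5)) + V(8, -4))**2 = ((-4 - 7*5) + (-6 - 1*8))**2 = ((-4 - 35) + (-6 - 8))**2 = (-39 - 14)**2 = (-53)**2 = 2809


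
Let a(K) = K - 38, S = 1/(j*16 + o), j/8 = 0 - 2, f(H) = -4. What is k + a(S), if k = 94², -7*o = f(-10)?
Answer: 15730817/1788 ≈ 8798.0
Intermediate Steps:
j = -16 (j = 8*(0 - 2) = 8*(-2) = -16)
o = 4/7 (o = -⅐*(-4) = 4/7 ≈ 0.57143)
S = -7/1788 (S = 1/(-16*16 + 4/7) = 1/(-256 + 4/7) = 1/(-1788/7) = -7/1788 ≈ -0.0039150)
a(K) = -38 + K
k = 8836
k + a(S) = 8836 + (-38 - 7/1788) = 8836 - 67951/1788 = 15730817/1788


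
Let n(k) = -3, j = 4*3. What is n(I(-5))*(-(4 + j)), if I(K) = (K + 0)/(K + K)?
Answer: 48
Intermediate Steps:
j = 12
I(K) = ½ (I(K) = K/((2*K)) = K*(1/(2*K)) = ½)
n(I(-5))*(-(4 + j)) = -(-3)*(4 + 12) = -(-3)*16 = -3*(-16) = 48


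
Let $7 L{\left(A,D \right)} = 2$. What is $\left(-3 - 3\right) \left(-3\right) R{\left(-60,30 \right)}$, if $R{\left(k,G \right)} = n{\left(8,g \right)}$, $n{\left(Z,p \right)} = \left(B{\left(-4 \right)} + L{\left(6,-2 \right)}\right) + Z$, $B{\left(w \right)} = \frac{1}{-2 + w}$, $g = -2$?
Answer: $\frac{1023}{7} \approx 146.14$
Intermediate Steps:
$L{\left(A,D \right)} = \frac{2}{7}$ ($L{\left(A,D \right)} = \frac{1}{7} \cdot 2 = \frac{2}{7}$)
$n{\left(Z,p \right)} = \frac{5}{42} + Z$ ($n{\left(Z,p \right)} = \left(\frac{1}{-2 - 4} + \frac{2}{7}\right) + Z = \left(\frac{1}{-6} + \frac{2}{7}\right) + Z = \left(- \frac{1}{6} + \frac{2}{7}\right) + Z = \frac{5}{42} + Z$)
$R{\left(k,G \right)} = \frac{341}{42}$ ($R{\left(k,G \right)} = \frac{5}{42} + 8 = \frac{341}{42}$)
$\left(-3 - 3\right) \left(-3\right) R{\left(-60,30 \right)} = \left(-3 - 3\right) \left(-3\right) \frac{341}{42} = \left(-6\right) \left(-3\right) \frac{341}{42} = 18 \cdot \frac{341}{42} = \frac{1023}{7}$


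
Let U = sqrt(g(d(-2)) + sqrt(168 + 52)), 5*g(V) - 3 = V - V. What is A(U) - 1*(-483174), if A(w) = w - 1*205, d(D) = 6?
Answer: 482969 + sqrt(15 + 50*sqrt(55))/5 ≈ 4.8297e+5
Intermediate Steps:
g(V) = 3/5 (g(V) = 3/5 + (V - V)/5 = 3/5 + (1/5)*0 = 3/5 + 0 = 3/5)
U = sqrt(3/5 + 2*sqrt(55)) (U = sqrt(3/5 + sqrt(168 + 52)) = sqrt(3/5 + sqrt(220)) = sqrt(3/5 + 2*sqrt(55)) ≈ 3.9284)
A(w) = -205 + w (A(w) = w - 205 = -205 + w)
A(U) - 1*(-483174) = (-205 + sqrt(15 + 50*sqrt(55))/5) - 1*(-483174) = (-205 + sqrt(15 + 50*sqrt(55))/5) + 483174 = 482969 + sqrt(15 + 50*sqrt(55))/5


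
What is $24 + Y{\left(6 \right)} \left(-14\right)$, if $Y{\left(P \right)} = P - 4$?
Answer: $-4$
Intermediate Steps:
$Y{\left(P \right)} = -4 + P$ ($Y{\left(P \right)} = P - 4 = -4 + P$)
$24 + Y{\left(6 \right)} \left(-14\right) = 24 + \left(-4 + 6\right) \left(-14\right) = 24 + 2 \left(-14\right) = 24 - 28 = -4$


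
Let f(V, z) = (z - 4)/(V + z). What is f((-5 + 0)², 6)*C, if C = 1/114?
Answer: 1/1767 ≈ 0.00056593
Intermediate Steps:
C = 1/114 ≈ 0.0087719
f(V, z) = (-4 + z)/(V + z)
f((-5 + 0)², 6)*C = ((-4 + 6)/((-5 + 0)² + 6))*(1/114) = (2/((-5)² + 6))*(1/114) = (2/(25 + 6))*(1/114) = (2/31)*(1/114) = 1/1767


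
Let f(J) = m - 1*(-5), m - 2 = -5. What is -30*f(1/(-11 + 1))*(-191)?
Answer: 11460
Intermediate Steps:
m = -3 (m = 2 - 5 = -3)
f(J) = 2 (f(J) = -3 - 1*(-5) = -3 + 5 = 2)
-30*f(1/(-11 + 1))*(-191) = -30*2*(-191) = -60*(-191) = 11460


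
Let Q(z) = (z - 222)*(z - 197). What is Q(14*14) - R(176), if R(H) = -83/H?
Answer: 4659/176 ≈ 26.472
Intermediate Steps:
Q(z) = (-222 + z)*(-197 + z)
Q(14*14) - R(176) = (43734 + (14*14)² - 5866*14) - (-83)/176 = (43734 + 196² - 419*196) - (-83)/176 = (43734 + 38416 - 82124) - 1*(-83/176) = 26 + 83/176 = 4659/176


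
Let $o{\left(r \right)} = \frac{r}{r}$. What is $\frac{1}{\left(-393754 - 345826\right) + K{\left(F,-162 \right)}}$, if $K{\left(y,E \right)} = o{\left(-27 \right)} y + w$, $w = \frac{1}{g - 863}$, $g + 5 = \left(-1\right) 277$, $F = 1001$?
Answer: $- \frac{1145}{845672956} \approx -1.354 \cdot 10^{-6}$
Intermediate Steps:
$o{\left(r \right)} = 1$
$g = -282$ ($g = -5 - 277 = -282$)
$w = - \frac{1}{1145}$ ($w = \frac{1}{-282 - 863} = \frac{1}{-1145} = - \frac{1}{1145} \approx -0.00087336$)
$K{\left(y,E \right)} = - \frac{1}{1145} + y$ ($K{\left(y,E \right)} = 1 y - \frac{1}{1145} = y - \frac{1}{1145} = - \frac{1}{1145} + y$)
$\frac{1}{\left(-393754 - 345826\right) + K{\left(F,-162 \right)}} = \frac{1}{\left(-393754 - 345826\right) + \left(- \frac{1}{1145} + 1001\right)} = \frac{1}{\left(-393754 - 345826\right) + \frac{1146144}{1145}} = \frac{1}{-739580 + \frac{1146144}{1145}} = \frac{1}{- \frac{845672956}{1145}} = - \frac{1145}{845672956}$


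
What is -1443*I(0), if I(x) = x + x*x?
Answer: 0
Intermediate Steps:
I(x) = x + x**2
-1443*I(0) = -0*(1 + 0) = -0 = -1443*0 = 0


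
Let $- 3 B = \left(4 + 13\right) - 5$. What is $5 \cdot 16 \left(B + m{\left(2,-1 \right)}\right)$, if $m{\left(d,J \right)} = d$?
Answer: $-160$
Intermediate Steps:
$B = -4$ ($B = - \frac{\left(4 + 13\right) - 5}{3} = - \frac{17 - 5}{3} = \left(- \frac{1}{3}\right) 12 = -4$)
$5 \cdot 16 \left(B + m{\left(2,-1 \right)}\right) = 5 \cdot 16 \left(-4 + 2\right) = 80 \left(-2\right) = -160$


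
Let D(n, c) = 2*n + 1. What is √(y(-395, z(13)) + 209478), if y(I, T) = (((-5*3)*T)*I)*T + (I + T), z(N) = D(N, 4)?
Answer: √4528435 ≈ 2128.0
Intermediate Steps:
D(n, c) = 1 + 2*n
z(N) = 1 + 2*N
y(I, T) = I + T - 15*I*T² (y(I, T) = ((-15*T)*I)*T + (I + T) = (-15*I*T)*T + (I + T) = -15*I*T² + (I + T) = I + T - 15*I*T²)
√(y(-395, z(13)) + 209478) = √((-395 + (1 + 2*13) - 15*(-395)*(1 + 2*13)²) + 209478) = √((-395 + (1 + 26) - 15*(-395)*(1 + 26)²) + 209478) = √((-395 + 27 - 15*(-395)*27²) + 209478) = √((-395 + 27 - 15*(-395)*729) + 209478) = √((-395 + 27 + 4319325) + 209478) = √(4318957 + 209478) = √4528435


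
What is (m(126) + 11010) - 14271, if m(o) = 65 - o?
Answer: -3322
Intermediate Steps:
(m(126) + 11010) - 14271 = ((65 - 1*126) + 11010) - 14271 = ((65 - 126) + 11010) - 14271 = (-61 + 11010) - 14271 = 10949 - 14271 = -3322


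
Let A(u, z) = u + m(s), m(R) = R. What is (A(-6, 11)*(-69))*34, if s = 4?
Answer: 4692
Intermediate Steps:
A(u, z) = 4 + u (A(u, z) = u + 4 = 4 + u)
(A(-6, 11)*(-69))*34 = ((4 - 6)*(-69))*34 = -2*(-69)*34 = 138*34 = 4692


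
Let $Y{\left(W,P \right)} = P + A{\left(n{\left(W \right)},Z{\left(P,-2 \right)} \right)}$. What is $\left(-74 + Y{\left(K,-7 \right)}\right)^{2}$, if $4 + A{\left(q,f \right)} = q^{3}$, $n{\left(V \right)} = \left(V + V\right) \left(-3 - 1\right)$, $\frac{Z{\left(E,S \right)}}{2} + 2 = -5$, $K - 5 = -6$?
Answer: $182329$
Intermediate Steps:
$K = -1$ ($K = 5 - 6 = -1$)
$Z{\left(E,S \right)} = -14$ ($Z{\left(E,S \right)} = -4 + 2 \left(-5\right) = -4 - 10 = -14$)
$n{\left(V \right)} = - 8 V$ ($n{\left(V \right)} = 2 V \left(-4\right) = - 8 V$)
$A{\left(q,f \right)} = -4 + q^{3}$
$Y{\left(W,P \right)} = -4 + P - 512 W^{3}$ ($Y{\left(W,P \right)} = P + \left(-4 + \left(- 8 W\right)^{3}\right) = P - \left(4 + 512 W^{3}\right) = -4 + P - 512 W^{3}$)
$\left(-74 + Y{\left(K,-7 \right)}\right)^{2} = \left(-74 - \left(11 - 512\right)\right)^{2} = \left(-74 - -501\right)^{2} = \left(-74 + 501\right)^{2} = 427^{2} = 182329$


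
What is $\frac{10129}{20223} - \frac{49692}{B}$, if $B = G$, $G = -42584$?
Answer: $\frac{51294809}{30756294} \approx 1.6678$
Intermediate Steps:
$B = -42584$
$\frac{10129}{20223} - \frac{49692}{B} = \frac{10129}{20223} - \frac{49692}{-42584} = 10129 \cdot \frac{1}{20223} - - \frac{12423}{10646} = \frac{1447}{2889} + \frac{12423}{10646} = \frac{51294809}{30756294}$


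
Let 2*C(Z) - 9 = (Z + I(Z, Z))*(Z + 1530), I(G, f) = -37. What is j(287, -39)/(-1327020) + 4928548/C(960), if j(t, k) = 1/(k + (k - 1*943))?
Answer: 4451751790143533/1037969768250060 ≈ 4.2889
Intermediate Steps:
C(Z) = 9/2 + (-37 + Z)*(1530 + Z)/2 (C(Z) = 9/2 + ((Z - 37)*(Z + 1530))/2 = 9/2 + ((-37 + Z)*(1530 + Z))/2 = 9/2 + (-37 + Z)*(1530 + Z)/2)
j(t, k) = 1/(-943 + 2*k) (j(t, k) = 1/(k + (k - 943)) = 1/(k + (-943 + k)) = 1/(-943 + 2*k))
j(287, -39)/(-1327020) + 4928548/C(960) = 1/((-943 + 2*(-39))*(-1327020)) + 4928548/(-56601/2 + (½)*960² + (1493/2)*960) = -1/1327020/(-943 - 78) + 4928548/(-56601/2 + (½)*921600 + 716640) = -1/1327020/(-1021) + 4928548/(-56601/2 + 460800 + 716640) = -1/1021*(-1/1327020) + 4928548/(2298279/2) = 1/1354887420 + 4928548*(2/2298279) = 1/1354887420 + 9857096/2298279 = 4451751790143533/1037969768250060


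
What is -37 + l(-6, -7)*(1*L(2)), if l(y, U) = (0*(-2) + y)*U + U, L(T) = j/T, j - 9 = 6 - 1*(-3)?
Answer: 278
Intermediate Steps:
j = 18 (j = 9 + (6 - 1*(-3)) = 9 + (6 + 3) = 9 + 9 = 18)
L(T) = 18/T
l(y, U) = U + U*y (l(y, U) = (0 + y)*U + U = y*U + U = U*y + U = U + U*y)
-37 + l(-6, -7)*(1*L(2)) = -37 + (-7*(1 - 6))*(1*(18/2)) = -37 + (-7*(-5))*(1*(18*(½))) = -37 + 35*(1*9) = -37 + 35*9 = -37 + 315 = 278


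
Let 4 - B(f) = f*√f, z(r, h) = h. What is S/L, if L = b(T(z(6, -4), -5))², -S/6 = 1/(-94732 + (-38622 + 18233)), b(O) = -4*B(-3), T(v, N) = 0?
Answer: -3*I/(10130648*I + 22103232*√3) ≈ -1.9379e-8 - 7.3234e-8*I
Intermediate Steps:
B(f) = 4 - f^(3/2) (B(f) = 4 - f*√f = 4 - f^(3/2))
b(O) = -16 - 12*I*√3 (b(O) = -4*(4 - (-3)^(3/2)) = -4*(4 - (-3)*I*√3) = -4*(4 + 3*I*√3) = -16 - 12*I*√3)
S = 6/115121 (S = -6/(-94732 + (-38622 + 18233)) = -6/(-94732 - 20389) = -6/(-115121) = -6*(-1/115121) = 6/115121 ≈ 5.2119e-5)
L = (-16 - 12*I*√3)² ≈ -176.0 + 665.11*I
S/L = 6/(115121*(-176 + 384*I*√3))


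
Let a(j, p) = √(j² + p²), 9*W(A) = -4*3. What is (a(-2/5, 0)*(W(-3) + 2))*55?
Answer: 44/3 ≈ 14.667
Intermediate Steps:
W(A) = -4/3 (W(A) = (-4*3)/9 = (⅑)*(-12) = -4/3)
(a(-2/5, 0)*(W(-3) + 2))*55 = (√((-2/5)² + 0²)*(-4/3 + 2))*55 = (√((-2*⅕)² + 0)*(⅔))*55 = (√((-⅖)² + 0)*(⅔))*55 = (√(4/25 + 0)*(⅔))*55 = (√(4/25)*(⅔))*55 = ((⅖)*(⅔))*55 = (4/15)*55 = 44/3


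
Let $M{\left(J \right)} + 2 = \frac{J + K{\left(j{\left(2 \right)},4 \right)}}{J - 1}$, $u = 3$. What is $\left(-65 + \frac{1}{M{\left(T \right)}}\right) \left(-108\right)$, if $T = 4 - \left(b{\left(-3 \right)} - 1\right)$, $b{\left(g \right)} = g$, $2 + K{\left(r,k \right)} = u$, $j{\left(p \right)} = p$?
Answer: $\frac{35856}{5} \approx 7171.2$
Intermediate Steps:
$K{\left(r,k \right)} = 1$ ($K{\left(r,k \right)} = -2 + 3 = 1$)
$T = 8$ ($T = 4 - \left(-3 - 1\right) = 4 - -4 = 4 + 4 = 8$)
$M{\left(J \right)} = -2 + \frac{1 + J}{-1 + J}$ ($M{\left(J \right)} = -2 + \frac{J + 1}{J - 1} = -2 + \frac{1 + J}{-1 + J}$)
$\left(-65 + \frac{1}{M{\left(T \right)}}\right) \left(-108\right) = \left(-65 + \frac{1}{\frac{1}{-1 + 8} \left(3 - 8\right)}\right) \left(-108\right) = \left(-65 + \frac{1}{\frac{1}{7} \left(3 - 8\right)}\right) \left(-108\right) = \left(-65 + \frac{1}{\frac{1}{7} \left(-5\right)}\right) \left(-108\right) = \left(-65 + \frac{1}{- \frac{5}{7}}\right) \left(-108\right) = \left(-65 - \frac{7}{5}\right) \left(-108\right) = \left(- \frac{332}{5}\right) \left(-108\right) = \frac{35856}{5}$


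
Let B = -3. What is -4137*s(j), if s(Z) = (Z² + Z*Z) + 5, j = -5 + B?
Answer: -550221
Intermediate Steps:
j = -8 (j = -5 - 3 = -8)
s(Z) = 5 + 2*Z² (s(Z) = (Z² + Z²) + 5 = 2*Z² + 5 = 5 + 2*Z²)
-4137*s(j) = -4137*(5 + 2*(-8)²) = -4137*(5 + 2*64) = -4137*(5 + 128) = -4137*133 = -550221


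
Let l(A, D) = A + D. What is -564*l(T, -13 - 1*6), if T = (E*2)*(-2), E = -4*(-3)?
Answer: 37788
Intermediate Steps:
E = 12
T = -48 (T = (12*2)*(-2) = 24*(-2) = -48)
-564*l(T, -13 - 1*6) = -564*(-48 + (-13 - 1*6)) = -564*(-48 + (-13 - 6)) = -564*(-48 - 19) = -564*(-67) = 37788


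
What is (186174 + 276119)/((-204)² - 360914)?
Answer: -462293/319298 ≈ -1.4478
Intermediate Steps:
(186174 + 276119)/((-204)² - 360914) = 462293/(41616 - 360914) = 462293/(-319298) = 462293*(-1/319298) = -462293/319298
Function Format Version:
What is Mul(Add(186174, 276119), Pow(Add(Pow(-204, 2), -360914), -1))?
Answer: Rational(-462293, 319298) ≈ -1.4478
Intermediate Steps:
Mul(Add(186174, 276119), Pow(Add(Pow(-204, 2), -360914), -1)) = Mul(462293, Pow(Add(41616, -360914), -1)) = Mul(462293, Pow(-319298, -1)) = Mul(462293, Rational(-1, 319298)) = Rational(-462293, 319298)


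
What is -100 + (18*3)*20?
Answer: 980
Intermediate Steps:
-100 + (18*3)*20 = -100 + 54*20 = -100 + 1080 = 980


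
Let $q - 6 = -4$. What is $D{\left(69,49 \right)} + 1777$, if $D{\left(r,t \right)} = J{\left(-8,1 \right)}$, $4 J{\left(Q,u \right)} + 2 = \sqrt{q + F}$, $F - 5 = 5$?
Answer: $\frac{3553}{2} + \frac{\sqrt{3}}{2} \approx 1777.4$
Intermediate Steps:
$q = 2$ ($q = 6 - 4 = 2$)
$F = 10$ ($F = 5 + 5 = 10$)
$J{\left(Q,u \right)} = - \frac{1}{2} + \frac{\sqrt{3}}{2}$ ($J{\left(Q,u \right)} = - \frac{1}{2} + \frac{\sqrt{2 + 10}}{4} = - \frac{1}{2} + \frac{\sqrt{12}}{4} = - \frac{1}{2} + \frac{2 \sqrt{3}}{4} = - \frac{1}{2} + \frac{\sqrt{3}}{2}$)
$D{\left(r,t \right)} = - \frac{1}{2} + \frac{\sqrt{3}}{2}$
$D{\left(69,49 \right)} + 1777 = \left(- \frac{1}{2} + \frac{\sqrt{3}}{2}\right) + 1777 = \frac{3553}{2} + \frac{\sqrt{3}}{2}$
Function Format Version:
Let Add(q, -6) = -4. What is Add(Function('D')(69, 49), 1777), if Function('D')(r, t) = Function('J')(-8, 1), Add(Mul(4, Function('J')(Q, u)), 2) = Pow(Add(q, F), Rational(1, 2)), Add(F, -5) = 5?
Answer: Add(Rational(3553, 2), Mul(Rational(1, 2), Pow(3, Rational(1, 2)))) ≈ 1777.4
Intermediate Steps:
q = 2 (q = Add(6, -4) = 2)
F = 10 (F = Add(5, 5) = 10)
Function('J')(Q, u) = Add(Rational(-1, 2), Mul(Rational(1, 2), Pow(3, Rational(1, 2)))) (Function('J')(Q, u) = Add(Rational(-1, 2), Mul(Rational(1, 4), Pow(Add(2, 10), Rational(1, 2)))) = Add(Rational(-1, 2), Mul(Rational(1, 4), Pow(12, Rational(1, 2)))) = Add(Rational(-1, 2), Mul(Rational(1, 4), Mul(2, Pow(3, Rational(1, 2))))) = Add(Rational(-1, 2), Mul(Rational(1, 2), Pow(3, Rational(1, 2)))))
Function('D')(r, t) = Add(Rational(-1, 2), Mul(Rational(1, 2), Pow(3, Rational(1, 2))))
Add(Function('D')(69, 49), 1777) = Add(Add(Rational(-1, 2), Mul(Rational(1, 2), Pow(3, Rational(1, 2)))), 1777) = Add(Rational(3553, 2), Mul(Rational(1, 2), Pow(3, Rational(1, 2))))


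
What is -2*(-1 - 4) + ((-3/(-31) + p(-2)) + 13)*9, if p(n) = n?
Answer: 3406/31 ≈ 109.87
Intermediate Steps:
-2*(-1 - 4) + ((-3/(-31) + p(-2)) + 13)*9 = -2*(-1 - 4) + ((-3/(-31) - 2) + 13)*9 = -2*(-5) + ((-3*(-1/31) - 2) + 13)*9 = 10 + ((3/31 - 2) + 13)*9 = 10 + (-59/31 + 13)*9 = 10 + (344/31)*9 = 10 + 3096/31 = 3406/31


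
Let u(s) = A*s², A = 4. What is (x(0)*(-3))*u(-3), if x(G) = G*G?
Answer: 0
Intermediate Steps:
x(G) = G²
u(s) = 4*s²
(x(0)*(-3))*u(-3) = (0²*(-3))*(4*(-3)²) = (0*(-3))*(4*9) = 0*36 = 0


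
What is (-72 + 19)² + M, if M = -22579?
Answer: -19770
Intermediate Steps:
(-72 + 19)² + M = (-72 + 19)² - 22579 = (-53)² - 22579 = 2809 - 22579 = -19770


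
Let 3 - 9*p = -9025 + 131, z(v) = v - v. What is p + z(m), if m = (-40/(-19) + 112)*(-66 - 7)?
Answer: 8897/9 ≈ 988.56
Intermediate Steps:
m = -158264/19 (m = (-40*(-1/19) + 112)*(-73) = (40/19 + 112)*(-73) = (2168/19)*(-73) = -158264/19 ≈ -8329.7)
z(v) = 0
p = 8897/9 (p = ⅓ - (-9025 + 131)/9 = ⅓ - ⅑*(-8894) = ⅓ + 8894/9 = 8897/9 ≈ 988.56)
p + z(m) = 8897/9 + 0 = 8897/9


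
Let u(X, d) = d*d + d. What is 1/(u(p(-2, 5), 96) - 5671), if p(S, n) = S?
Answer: 1/3641 ≈ 0.00027465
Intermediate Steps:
u(X, d) = d + d² (u(X, d) = d² + d = d + d²)
1/(u(p(-2, 5), 96) - 5671) = 1/(96*(1 + 96) - 5671) = 1/(96*97 - 5671) = 1/(9312 - 5671) = 1/3641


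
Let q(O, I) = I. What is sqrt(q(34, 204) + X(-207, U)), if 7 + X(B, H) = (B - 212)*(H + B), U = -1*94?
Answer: 2*sqrt(31579) ≈ 355.41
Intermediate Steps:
U = -94
X(B, H) = -7 + (-212 + B)*(B + H) (X(B, H) = -7 + (B - 212)*(H + B) = -7 + (-212 + B)*(B + H))
sqrt(q(34, 204) + X(-207, U)) = sqrt(204 + (-7 + (-207)**2 - 212*(-207) - 212*(-94) - 207*(-94))) = sqrt(204 + (-7 + 42849 + 43884 + 19928 + 19458)) = sqrt(204 + 126112) = sqrt(126316) = 2*sqrt(31579)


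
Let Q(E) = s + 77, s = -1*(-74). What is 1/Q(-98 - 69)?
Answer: 1/151 ≈ 0.0066225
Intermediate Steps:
s = 74
Q(E) = 151 (Q(E) = 74 + 77 = 151)
1/Q(-98 - 69) = 1/151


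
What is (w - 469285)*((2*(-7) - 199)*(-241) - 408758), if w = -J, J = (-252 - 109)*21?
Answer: 165024552200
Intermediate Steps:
J = -7581 (J = -361*21 = -7581)
w = 7581 (w = -1*(-7581) = 7581)
(w - 469285)*((2*(-7) - 199)*(-241) - 408758) = (7581 - 469285)*((2*(-7) - 199)*(-241) - 408758) = -461704*((-14 - 199)*(-241) - 408758) = -461704*(-213*(-241) - 408758) = -461704*(51333 - 408758) = -461704*(-357425) = 165024552200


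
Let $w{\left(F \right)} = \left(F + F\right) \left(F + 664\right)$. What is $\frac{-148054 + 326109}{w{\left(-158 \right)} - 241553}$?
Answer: $- \frac{178055}{401449} \approx -0.44353$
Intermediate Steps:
$w{\left(F \right)} = 2 F \left(664 + F\right)$
$\frac{-148054 + 326109}{w{\left(-158 \right)} - 241553} = \frac{-148054 + 326109}{2 \left(-158\right) \left(664 - 158\right) - 241553} = \frac{178055}{2 \left(-158\right) 506 - 241553} = \frac{178055}{-159896 - 241553} = \frac{178055}{-401449} = 178055 \left(- \frac{1}{401449}\right) = - \frac{178055}{401449}$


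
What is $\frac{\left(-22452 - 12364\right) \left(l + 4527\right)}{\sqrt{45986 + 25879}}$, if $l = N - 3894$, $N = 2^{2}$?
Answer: $- \frac{22177792 \sqrt{7985}}{23955} \approx -82729.0$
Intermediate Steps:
$N = 4$
$l = -3890$ ($l = 4 - 3894 = -3890$)
$\frac{\left(-22452 - 12364\right) \left(l + 4527\right)}{\sqrt{45986 + 25879}} = \frac{\left(-22452 - 12364\right) \left(-3890 + 4527\right)}{\sqrt{45986 + 25879}} = \frac{\left(-34816\right) 637}{\sqrt{71865}} = - \frac{22177792}{3 \sqrt{7985}} = - 22177792 \frac{\sqrt{7985}}{23955} = - \frac{22177792 \sqrt{7985}}{23955}$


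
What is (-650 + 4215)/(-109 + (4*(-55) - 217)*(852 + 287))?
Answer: -3565/497852 ≈ -0.0071608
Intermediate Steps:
(-650 + 4215)/(-109 + (4*(-55) - 217)*(852 + 287)) = 3565/(-109 + (-220 - 217)*1139) = 3565/(-109 - 437*1139) = 3565/(-109 - 497743) = 3565/(-497852) = 3565*(-1/497852) = -3565/497852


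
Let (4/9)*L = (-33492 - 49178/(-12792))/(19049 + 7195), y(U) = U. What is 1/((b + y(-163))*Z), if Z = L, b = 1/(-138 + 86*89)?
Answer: 4792442112/2242786034453 ≈ 0.0021368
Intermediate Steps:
b = 1/7516 (b = 1/(-138 + 7654) = 1/7516 ≈ 0.00013305)
L = -214190243/74602944 (L = 9*((-33492 - 49178/(-12792))/(19049 + 7195))/4 = 9*((-33492 - 49178*(-1/12792))/26244)/4 = 9*((-33492 + 24589/6396)*(1/26244))/4 = 9*(-214190243/6396*1/26244)/4 = (9/4)*(-214190243/167856624) = -214190243/74602944 ≈ -2.8711)
Z = -214190243/74602944 ≈ -2.8711
1/((b + y(-163))*Z) = 1/((1/7516 - 163)*(-214190243/74602944)) = -74602944/214190243/(-1225107/7516) = -7516/1225107*(-74602944/214190243) = 4792442112/2242786034453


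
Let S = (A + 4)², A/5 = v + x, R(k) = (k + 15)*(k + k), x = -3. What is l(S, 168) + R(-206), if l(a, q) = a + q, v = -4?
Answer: 79821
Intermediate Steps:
R(k) = 2*k*(15 + k) (R(k) = (15 + k)*(2*k) = 2*k*(15 + k))
A = -35 (A = 5*(-4 - 3) = 5*(-7) = -35)
S = 961 (S = (-35 + 4)² = (-31)² = 961)
l(S, 168) + R(-206) = (961 + 168) + 2*(-206)*(15 - 206) = 1129 + 2*(-206)*(-191) = 1129 + 78692 = 79821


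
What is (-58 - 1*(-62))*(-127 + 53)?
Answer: -296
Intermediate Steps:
(-58 - 1*(-62))*(-127 + 53) = (-58 + 62)*(-74) = 4*(-74) = -296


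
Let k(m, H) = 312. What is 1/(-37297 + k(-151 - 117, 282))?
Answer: -1/36985 ≈ -2.7038e-5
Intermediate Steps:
1/(-37297 + k(-151 - 117, 282)) = 1/(-37297 + 312) = 1/(-36985) = -1/36985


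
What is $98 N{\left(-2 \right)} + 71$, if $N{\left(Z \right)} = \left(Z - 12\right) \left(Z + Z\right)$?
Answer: $5559$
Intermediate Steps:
$N{\left(Z \right)} = 2 Z \left(-12 + Z\right)$ ($N{\left(Z \right)} = \left(-12 + Z\right) 2 Z = 2 Z \left(-12 + Z\right)$)
$98 N{\left(-2 \right)} + 71 = 98 \cdot 2 \left(-2\right) \left(-12 - 2\right) + 71 = 98 \cdot 2 \left(-2\right) \left(-14\right) + 71 = 98 \cdot 56 + 71 = 5488 + 71 = 5559$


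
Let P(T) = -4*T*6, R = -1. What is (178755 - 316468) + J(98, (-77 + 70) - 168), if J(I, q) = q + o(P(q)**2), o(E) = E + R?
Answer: 17502111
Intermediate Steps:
P(T) = -24*T
o(E) = -1 + E (o(E) = E - 1 = -1 + E)
J(I, q) = -1 + q + 576*q**2 (J(I, q) = q + (-1 + (-24*q)**2) = q + (-1 + 576*q**2) = -1 + q + 576*q**2)
(178755 - 316468) + J(98, (-77 + 70) - 168) = (178755 - 316468) + (-1 + ((-77 + 70) - 168) + 576*((-77 + 70) - 168)**2) = -137713 + (-1 + (-7 - 168) + 576*(-7 - 168)**2) = -137713 + (-1 - 175 + 576*(-175)**2) = -137713 + (-1 - 175 + 576*30625) = -137713 + (-1 - 175 + 17640000) = -137713 + 17639824 = 17502111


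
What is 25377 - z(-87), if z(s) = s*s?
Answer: 17808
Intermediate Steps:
z(s) = s**2
25377 - z(-87) = 25377 - 1*(-87)**2 = 25377 - 1*7569 = 25377 - 7569 = 17808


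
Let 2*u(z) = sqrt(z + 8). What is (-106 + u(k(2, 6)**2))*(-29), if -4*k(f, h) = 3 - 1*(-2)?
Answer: 3074 - 87*sqrt(17)/8 ≈ 3029.2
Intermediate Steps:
k(f, h) = -5/4 (k(f, h) = -(3 - 1*(-2))/4 = -(3 + 2)/4 = -1/4*5 = -5/4)
u(z) = sqrt(8 + z)/2 (u(z) = sqrt(z + 8)/2 = sqrt(8 + z)/2)
(-106 + u(k(2, 6)**2))*(-29) = (-106 + sqrt(8 + (-5/4)**2)/2)*(-29) = (-106 + sqrt(8 + 25/16)/2)*(-29) = (-106 + sqrt(153/16)/2)*(-29) = (-106 + (3*sqrt(17)/4)/2)*(-29) = (-106 + 3*sqrt(17)/8)*(-29) = 3074 - 87*sqrt(17)/8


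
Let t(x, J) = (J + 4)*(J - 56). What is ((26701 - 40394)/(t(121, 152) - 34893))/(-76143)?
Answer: -13693/1516540131 ≈ -9.0291e-6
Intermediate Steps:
t(x, J) = (-56 + J)*(4 + J) (t(x, J) = (4 + J)*(-56 + J) = (-56 + J)*(4 + J))
((26701 - 40394)/(t(121, 152) - 34893))/(-76143) = ((26701 - 40394)/((-224 + 152² - 52*152) - 34893))/(-76143) = -13693/((-224 + 23104 - 7904) - 34893)*(-1/76143) = -13693/(14976 - 34893)*(-1/76143) = -13693/(-19917)*(-1/76143) = -13693*(-1/19917)*(-1/76143) = (13693/19917)*(-1/76143) = -13693/1516540131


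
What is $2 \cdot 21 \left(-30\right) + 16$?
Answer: $-1244$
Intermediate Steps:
$2 \cdot 21 \left(-30\right) + 16 = 42 \left(-30\right) + 16 = -1260 + 16 = -1244$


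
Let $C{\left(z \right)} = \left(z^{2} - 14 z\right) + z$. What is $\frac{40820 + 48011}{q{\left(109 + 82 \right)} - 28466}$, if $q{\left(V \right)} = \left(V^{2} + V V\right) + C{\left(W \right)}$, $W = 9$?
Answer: $\frac{88831}{44460} \approx 1.998$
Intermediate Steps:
$C{\left(z \right)} = z^{2} - 13 z$
$q{\left(V \right)} = -36 + 2 V^{2}$ ($q{\left(V \right)} = \left(V^{2} + V V\right) + 9 \left(-13 + 9\right) = \left(V^{2} + V^{2}\right) + 9 \left(-4\right) = 2 V^{2} - 36 = -36 + 2 V^{2}$)
$\frac{40820 + 48011}{q{\left(109 + 82 \right)} - 28466} = \frac{40820 + 48011}{\left(-36 + 2 \left(109 + 82\right)^{2}\right) - 28466} = \frac{88831}{\left(-36 + 2 \cdot 191^{2}\right) - 28466} = \frac{88831}{\left(-36 + 2 \cdot 36481\right) - 28466} = \frac{88831}{\left(-36 + 72962\right) - 28466} = \frac{88831}{72926 - 28466} = \frac{88831}{44460}$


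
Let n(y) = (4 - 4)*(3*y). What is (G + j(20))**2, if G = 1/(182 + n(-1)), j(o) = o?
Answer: 13256881/33124 ≈ 400.22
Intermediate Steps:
n(y) = 0 (n(y) = 0*(3*y) = 0)
G = 1/182 (G = 1/(182 + 0) = 1/182 ≈ 0.0054945)
(G + j(20))**2 = (1/182 + 20)**2 = (3641/182)**2 = 13256881/33124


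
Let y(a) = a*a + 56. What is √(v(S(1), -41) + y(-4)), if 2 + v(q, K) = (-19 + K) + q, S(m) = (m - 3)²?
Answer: √14 ≈ 3.7417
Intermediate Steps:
S(m) = (-3 + m)²
y(a) = 56 + a² (y(a) = a² + 56 = 56 + a²)
v(q, K) = -21 + K + q (v(q, K) = -2 + ((-19 + K) + q) = -2 + (-19 + K + q) = -21 + K + q)
√(v(S(1), -41) + y(-4)) = √((-21 - 41 + (-3 + 1)²) + (56 + (-4)²)) = √((-21 - 41 + (-2)²) + (56 + 16)) = √((-21 - 41 + 4) + 72) = √(-58 + 72) = √14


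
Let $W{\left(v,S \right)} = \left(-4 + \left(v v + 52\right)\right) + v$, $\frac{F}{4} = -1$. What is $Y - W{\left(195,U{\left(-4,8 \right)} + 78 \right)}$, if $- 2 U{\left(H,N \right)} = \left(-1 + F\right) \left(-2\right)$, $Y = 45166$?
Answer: $6898$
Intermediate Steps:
$F = -4$ ($F = 4 \left(-1\right) = -4$)
$U{\left(H,N \right)} = -5$ ($U{\left(H,N \right)} = - \frac{\left(-1 - 4\right) \left(-2\right)}{2} = - \frac{\left(-5\right) \left(-2\right)}{2} = \left(- \frac{1}{2}\right) 10 = -5$)
$W{\left(v,S \right)} = 48 + v + v^{2}$ ($W{\left(v,S \right)} = \left(-4 + \left(v^{2} + 52\right)\right) + v = \left(-4 + \left(52 + v^{2}\right)\right) + v = \left(48 + v^{2}\right) + v = 48 + v + v^{2}$)
$Y - W{\left(195,U{\left(-4,8 \right)} + 78 \right)} = 45166 - \left(48 + 195 + 195^{2}\right) = 45166 - \left(48 + 195 + 38025\right) = 45166 - 38268 = 6898$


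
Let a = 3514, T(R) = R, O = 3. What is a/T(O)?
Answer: 3514/3 ≈ 1171.3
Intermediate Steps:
a/T(O) = 3514/3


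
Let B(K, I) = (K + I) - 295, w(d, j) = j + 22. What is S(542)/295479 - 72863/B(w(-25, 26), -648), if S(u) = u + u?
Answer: 21530456557/264453705 ≈ 81.415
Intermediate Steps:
S(u) = 2*u
w(d, j) = 22 + j
B(K, I) = -295 + I + K (B(K, I) = (I + K) - 295 = -295 + I + K)
S(542)/295479 - 72863/B(w(-25, 26), -648) = (2*542)/295479 - 72863/(-295 - 648 + (22 + 26)) = 1084*(1/295479) - 72863/(-295 - 648 + 48) = 1084/295479 - 72863/(-895) = 1084/295479 - 72863*(-1/895) = 1084/295479 + 72863/895 = 21530456557/264453705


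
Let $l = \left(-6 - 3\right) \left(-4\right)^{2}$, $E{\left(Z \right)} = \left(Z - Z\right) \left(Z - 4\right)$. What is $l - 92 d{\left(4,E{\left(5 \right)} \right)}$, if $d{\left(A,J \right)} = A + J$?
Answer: $-512$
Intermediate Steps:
$E{\left(Z \right)} = 0$ ($E{\left(Z \right)} = 0 \left(-4 + Z\right) = 0$)
$l = -144$ ($l = \left(-9\right) 16 = -144$)
$l - 92 d{\left(4,E{\left(5 \right)} \right)} = -144 - 92 \left(4 + 0\right) = -144 - 368 = -512$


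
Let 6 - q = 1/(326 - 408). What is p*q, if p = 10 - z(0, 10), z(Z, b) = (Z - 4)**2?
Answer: -1479/41 ≈ -36.073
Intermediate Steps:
z(Z, b) = (-4 + Z)**2
q = 493/82 (q = 6 - 1/(326 - 408) = 6 - 1/(-82) = 6 - 1*(-1/82) = 6 + 1/82 = 493/82 ≈ 6.0122)
p = -6 (p = 10 - (-4 + 0)**2 = 10 - 1*(-4)**2 = 10 - 1*16 = 10 - 16 = -6)
p*q = -6*493/82 = -1479/41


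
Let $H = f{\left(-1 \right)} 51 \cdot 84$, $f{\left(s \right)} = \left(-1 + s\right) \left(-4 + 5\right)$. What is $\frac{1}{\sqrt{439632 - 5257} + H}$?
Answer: $- \frac{8568}{72976249} - \frac{25 \sqrt{695}}{72976249} \approx -0.00012644$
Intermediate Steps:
$f{\left(s \right)} = -1 + s$ ($f{\left(s \right)} = \left(-1 + s\right) 1 = -1 + s$)
$H = -8568$ ($H = \left(-1 - 1\right) 51 \cdot 84 = \left(-2\right) 51 \cdot 84 = \left(-102\right) 84 = -8568$)
$\frac{1}{\sqrt{439632 - 5257} + H} = \frac{1}{\sqrt{439632 - 5257} - 8568} = \frac{1}{\sqrt{434375} - 8568} = \frac{1}{25 \sqrt{695} - 8568} = \frac{1}{-8568 + 25 \sqrt{695}}$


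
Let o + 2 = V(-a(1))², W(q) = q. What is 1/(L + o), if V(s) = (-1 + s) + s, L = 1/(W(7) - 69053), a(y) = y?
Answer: 69046/483321 ≈ 0.14286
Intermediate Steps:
L = -1/69046 (L = 1/(7 - 69053) = 1/(-69046) = -1/69046 ≈ -1.4483e-5)
V(s) = -1 + 2*s
o = 7 (o = -2 + (-1 + 2*(-1*1))² = -2 + (-1 + 2*(-1))² = -2 + (-1 - 2)² = -2 + (-3)² = -2 + 9 = 7)
1/(L + o) = 1/(-1/69046 + 7) = 1/(483321/69046) = 69046/483321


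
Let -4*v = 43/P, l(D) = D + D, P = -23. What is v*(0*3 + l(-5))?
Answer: -215/46 ≈ -4.6739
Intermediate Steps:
l(D) = 2*D
v = 43/92 (v = -43/(4*(-23)) = -43*(-1)/(4*23) = -1/4*(-43/23) = 43/92 ≈ 0.46739)
v*(0*3 + l(-5)) = 43*(0*3 + 2*(-5))/92 = 43*(0 - 10)/92 = (43/92)*(-10) = -215/46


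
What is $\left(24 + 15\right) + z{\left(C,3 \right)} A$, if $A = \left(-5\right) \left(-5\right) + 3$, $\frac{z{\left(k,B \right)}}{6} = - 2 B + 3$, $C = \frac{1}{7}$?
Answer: $-465$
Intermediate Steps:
$C = \frac{1}{7} \approx 0.14286$
$z{\left(k,B \right)} = 18 - 12 B$ ($z{\left(k,B \right)} = 6 \left(- 2 B + 3\right) = 6 \left(3 - 2 B\right) = 18 - 12 B$)
$A = 28$ ($A = 25 + 3 = 28$)
$\left(24 + 15\right) + z{\left(C,3 \right)} A = \left(24 + 15\right) + \left(18 - 36\right) 28 = 39 + \left(18 - 36\right) 28 = 39 - 504 = -465$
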